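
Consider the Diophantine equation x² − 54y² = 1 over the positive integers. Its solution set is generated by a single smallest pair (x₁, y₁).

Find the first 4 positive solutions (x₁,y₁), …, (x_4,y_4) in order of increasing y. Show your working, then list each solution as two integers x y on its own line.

485 66
470449 64020
456335045 62099334
442644523201 60236289960

√54 = [7; 2,1,6,1,2,14, …], period ℓ=6 (even) → k=5
step 0: (7, 1)  from 7·(1,0) + (0,1)
…
step 4: (169, 23)  from 1·(147,20) + (22,3)
step 5: (485, 66)  from 2·(169,23) + (147,20)
(x₁, y₁) = (485, 66);  485² − 54·66² = 1 ✓
k=2:  x_2 = 485·485+54·66·66 = 470449,  y_2 = 485·66+66·485 = 64020
k=3:  x_3 = 485·470449+54·66·64020 = 456335045,  y_3 = 485·64020+66·470449 = 62099334
k=4:  x_4 = 485·456335045+54·66·62099334 = 442644523201,  y_4 = 485·62099334+66·456335045 = 60236289960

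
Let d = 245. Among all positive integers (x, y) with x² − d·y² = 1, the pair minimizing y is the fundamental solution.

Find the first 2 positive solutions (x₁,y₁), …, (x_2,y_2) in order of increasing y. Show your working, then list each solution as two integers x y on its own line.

51841 3312
5374978561 343394784

√245 → a₀=15, period (1,1,1,7,6,7,1,1,1,30); ℓ=10 even so k=9
k=0  a_k=15  p_k/q_k = 15/1
…
k=3  a_k=1  p_k/q_k = 47/3
…
k=6  a_k=7  p_k/q_k = 15809/1010
k=7  a_k=1  p_k/q_k = 18016/1151
k=8  a_k=1  p_k/q_k = 33825/2161
k=9  a_k=1  p_k/q_k = 51841/3312
→ (51841, 3312).  Check: 51841²=2687489281, 245·3312²=2687489280, difference 1.
n=2: (51841,3312)∘(51841,3312) = (51841·51841+245·3312·3312, 51841·3312+3312·51841) = (5374978561,343394784)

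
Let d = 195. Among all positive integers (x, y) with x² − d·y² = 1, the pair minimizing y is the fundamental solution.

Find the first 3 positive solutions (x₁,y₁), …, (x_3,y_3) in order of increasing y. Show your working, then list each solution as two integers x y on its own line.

14 1
391 28
10934 783

[13; 1,26] for √195; ℓ=2 ⇒ convergent index 1
a_0=13:  p_0=13·1+0=13,  q_0=13·0+1=1
a_1=1:  p_1=1·13+1=14,  q_1=1·1+0=1
(x₁, y₁) = (14, 1);  14² − 195·1² = 1 ✓
n=2: (14,1)∘(14,1) = (14·14+195·1·1, 14·1+1·14) = (391,28)
n=3: (391,28)∘(14,1) = (14·391+195·1·28, 14·28+1·391) = (10934,783)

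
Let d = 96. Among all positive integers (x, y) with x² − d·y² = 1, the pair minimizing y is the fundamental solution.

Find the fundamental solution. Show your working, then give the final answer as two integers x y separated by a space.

49 5

√96 → a₀=9, period (1,3,1,18); ℓ=4 even so k=3
step 0: (9, 1)  from 9·(1,0) + (0,1)
…
step 2: (39, 4)  from 3·(10,1) + (9,1)
step 3: (49, 5)  from 1·(39,4) + (10,1)
(x₁, y₁) = (49, 5);  49² − 96·5² = 1 ✓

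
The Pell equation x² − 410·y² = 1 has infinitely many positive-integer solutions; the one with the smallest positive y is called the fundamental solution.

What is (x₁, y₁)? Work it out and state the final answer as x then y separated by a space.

√410 → a₀=20, period (4,40); ℓ=2 even so k=1
k=0  a_k=20  p_k/q_k = 20/1
k=1  a_k=4  p_k/q_k = 81/4
(x₁, y₁) = (81, 4);  81² − 410·4² = 1 ✓

81 4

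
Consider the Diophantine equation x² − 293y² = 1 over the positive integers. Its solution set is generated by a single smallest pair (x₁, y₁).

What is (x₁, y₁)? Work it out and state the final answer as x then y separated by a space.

√293 = [17; 8,1,1,8,34, …], period ℓ=5 (odd) → k=9
step 0: (17, 1)  from 17·(1,0) + (0,1)
step 1: (137, 8)  from 8·(17,1) + (1,0)
…
step 4: (2482, 145)  from 8·(291,17) + (154,9)
step 5: (84679, 4947)  from 34·(2482,145) + (291,17)
…
step 7: (764593, 44668)  from 1·(679914,39721) + (84679,4947)
step 8: (1444507, 84389)  from 1·(764593,44668) + (679914,39721)
step 9: (12320649, 719780)  from 8·(1444507,84389) + (764593,44668)
→ (12320649, 719780).  Check: 12320649²=151798391781201, 293·719780²=151798391781200, difference 1.

12320649 719780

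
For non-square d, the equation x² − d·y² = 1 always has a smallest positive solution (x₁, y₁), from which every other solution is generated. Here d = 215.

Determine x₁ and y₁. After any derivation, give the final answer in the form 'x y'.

[14; 1,1,1,28] for √215; ℓ=4 ⇒ convergent index 3
step 0: (14, 1)  from 14·(1,0) + (0,1)
…
step 2: (29, 2)  from 1·(15,1) + (14,1)
step 3: (44, 3)  from 1·(29,2) + (15,1)
fundamental: x₁=44, y₁=3  (since 1936 − 215·9 = 1)

44 3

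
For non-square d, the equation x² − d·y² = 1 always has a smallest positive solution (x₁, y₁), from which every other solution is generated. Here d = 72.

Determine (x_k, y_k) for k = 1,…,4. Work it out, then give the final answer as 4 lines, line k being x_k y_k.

√72 = [8; 2,16, …], period ℓ=2 (even) → k=1
k=0  a_k=8  p_k/q_k = 8/1
k=1  a_k=2  p_k/q_k = 17/2
→ (17, 2).  Check: 17²=289, 72·2²=288, difference 1.
(x_2, y_2) = (17·17 + 72·2·2, 17·2 + 2·17) = (577, 68)
(x_3, y_3) = (17·577 + 72·2·68, 17·68 + 2·577) = (19601, 2310)
(x_4, y_4) = (17·19601 + 72·2·2310, 17·2310 + 2·19601) = (665857, 78472)

17 2
577 68
19601 2310
665857 78472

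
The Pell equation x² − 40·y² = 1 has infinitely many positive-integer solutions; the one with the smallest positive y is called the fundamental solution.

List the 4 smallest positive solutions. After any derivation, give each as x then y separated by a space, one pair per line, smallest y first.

19 3
721 114
27379 4329
1039681 164388

[6; 3,12] for √40; ℓ=2 ⇒ convergent index 1
k=0  a_k=6  p_k/q_k = 6/1
k=1  a_k=3  p_k/q_k = 19/3
→ (19, 3).  Check: 19²=361, 40·3²=360, difference 1.
(x_2, y_2) = (19·19 + 40·3·3, 19·3 + 3·19) = (721, 114)
(x_3, y_3) = (19·721 + 40·3·114, 19·114 + 3·721) = (27379, 4329)
(x_4, y_4) = (19·27379 + 40·3·4329, 19·4329 + 3·27379) = (1039681, 164388)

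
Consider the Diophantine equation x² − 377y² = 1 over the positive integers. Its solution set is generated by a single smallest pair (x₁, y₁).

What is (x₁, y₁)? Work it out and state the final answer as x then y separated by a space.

233 12

d=377: √d = [19; 2,2,2,38] (ℓ=4, even), read p_3/q_3
i=0: a=19 ⇒ p=19, q=1
…
i=2: a=2 ⇒ p=97, q=5
i=3: a=2 ⇒ p=233, q=12
→ (233, 12).  Check: 233²=54289, 377·12²=54288, difference 1.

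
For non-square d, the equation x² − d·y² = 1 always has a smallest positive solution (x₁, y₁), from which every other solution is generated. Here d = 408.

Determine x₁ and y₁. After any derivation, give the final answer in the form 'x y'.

d=408: √d = [20; 5,40] (ℓ=2, even), read p_1/q_1
step 0: (20, 1)  from 20·(1,0) + (0,1)
step 1: (101, 5)  from 5·(20,1) + (1,0)
(x₁, y₁) = (101, 5);  101² − 408·5² = 1 ✓

101 5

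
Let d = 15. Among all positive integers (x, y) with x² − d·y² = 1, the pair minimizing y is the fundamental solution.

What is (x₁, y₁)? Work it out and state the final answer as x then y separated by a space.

[3; 1,6] for √15; ℓ=2 ⇒ convergent index 1
step 0: (3, 1)  from 3·(1,0) + (0,1)
step 1: (4, 1)  from 1·(3,1) + (1,0)
→ (4, 1).  Check: 4²=16, 15·1²=15, difference 1.

4 1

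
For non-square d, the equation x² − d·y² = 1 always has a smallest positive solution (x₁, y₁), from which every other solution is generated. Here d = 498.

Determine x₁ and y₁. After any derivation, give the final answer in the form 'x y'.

179777 8056

d=498: √d = [22; 3,6,22,6,3,44] (ℓ=6, even), read p_5/q_5
i=0: a=22 ⇒ p=22, q=1
i=1: a=3 ⇒ p=67, q=3
…
i=4: a=6 ⇒ p=56794, q=2545
i=5: a=3 ⇒ p=179777, q=8056
fundamental: x₁=179777, y₁=8056  (since 32319769729 − 498·64899136 = 1)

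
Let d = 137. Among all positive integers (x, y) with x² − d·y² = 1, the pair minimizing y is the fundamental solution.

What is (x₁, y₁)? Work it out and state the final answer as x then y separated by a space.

√137 → a₀=11, period (1,2,2,1,1,2,2,1,22); ℓ=9 odd so k=17
i=0: a=11 ⇒ p=11, q=1
…
i=2: a=2 ⇒ p=35, q=3
i=3: a=2 ⇒ p=82, q=7
…
i=6: a=2 ⇒ p=515, q=44
…
i=9: a=22 ⇒ p=39597, q=3383
…
i=12: a=2 ⇒ p=285899, q=24426
i=13: a=1 ⇒ p=408178, q=34873
…
i=15: a=2 ⇒ p=1796332, q=153471
i=16: a=2 ⇒ p=4286741, q=366241
i=17: a=1 ⇒ p=6083073, q=519712
→ (6083073, 519712).  Check: 6083073²=37003777123329, 137·519712²=37003777123328, difference 1.

6083073 519712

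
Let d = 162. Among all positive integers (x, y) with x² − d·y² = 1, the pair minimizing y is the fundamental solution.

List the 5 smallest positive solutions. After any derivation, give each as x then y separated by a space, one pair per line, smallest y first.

[12; 1,2,1,2,12,2,1,2,1,24] for √162; ℓ=10 ⇒ convergent index 9
i=0: a=12 ⇒ p=12, q=1
…
i=2: a=2 ⇒ p=38, q=3
…
i=4: a=2 ⇒ p=140, q=11
…
i=7: a=1 ⇒ p=5333, q=419
i=8: a=2 ⇒ p=14268, q=1121
i=9: a=1 ⇒ p=19601, q=1540
→ (19601, 1540).  Check: 19601²=384199201, 162·1540²=384199200, difference 1.
n=2: (19601,1540)∘(19601,1540) = (19601·19601+162·1540·1540, 19601·1540+1540·19601) = (768398401,60371080)
n=3: (768398401,60371080)∘(19601,1540) = (19601·768398401+162·1540·60371080, 19601·60371080+1540·768398401) = (30122754096401,2366667076620)
n=4: (30122754096401,2366667076620)∘(19601,1540) = (19601·30122754096401+162·1540·2366667076620, 19601·2366667076620+1540·30122754096401) = (1180872205318713601,92778082677286160)
n=5: (1180872205318713601,92778082677286160)∘(19601,1540) = (19601·1180872205318713601+162·1540·92778082677286160, 19601·92778082677286160+1540·1180872205318713601) = (46292552162781456490001,3637086394748304967700)

19601 1540
768398401 60371080
30122754096401 2366667076620
1180872205318713601 92778082677286160
46292552162781456490001 3637086394748304967700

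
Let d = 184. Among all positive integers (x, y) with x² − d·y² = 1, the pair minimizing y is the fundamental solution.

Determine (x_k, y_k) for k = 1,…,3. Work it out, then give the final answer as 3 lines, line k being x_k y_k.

24335 1794
1184384449 87313980
57643991108495 4249571404806

[13; 1,1,3,2,1,2,1,2,3,1,1,26] for √184; ℓ=12 ⇒ convergent index 11
i=0: a=13 ⇒ p=13, q=1
…
i=2: a=1 ⇒ p=27, q=2
i=3: a=3 ⇒ p=95, q=7
i=4: a=2 ⇒ p=217, q=16
i=5: a=1 ⇒ p=312, q=23
…
i=7: a=1 ⇒ p=1153, q=85
i=8: a=2 ⇒ p=3147, q=232
i=9: a=3 ⇒ p=10594, q=781
i=10: a=1 ⇒ p=13741, q=1013
i=11: a=1 ⇒ p=24335, q=1794
fundamental: x₁=24335, y₁=1794  (since 592192225 − 184·3218436 = 1)
(24335+1794√184)^2 = 1184384449 + 87313980√184
(24335+1794√184)^3 = 57643991108495 + 4249571404806√184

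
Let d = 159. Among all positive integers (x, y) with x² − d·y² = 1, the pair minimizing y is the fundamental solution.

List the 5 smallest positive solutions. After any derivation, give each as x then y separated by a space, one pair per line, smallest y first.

1324 105
3505951 278040
9283756924 736249815
24583384828801 1949589232080
65096793742908124 5162511550298025

d=159: √d = [12; 1,1,1,1,3,1,1,1,1,24] (ℓ=10, even), read p_9/q_9
step 0: (12, 1)  from 12·(1,0) + (0,1)
…
step 3: (38, 3)  from 1·(25,2) + (13,1)
…
step 5: (227, 18)  from 3·(63,5) + (38,3)
step 6: (290, 23)  from 1·(227,18) + (63,5)
step 7: (517, 41)  from 1·(290,23) + (227,18)
step 8: (807, 64)  from 1·(517,41) + (290,23)
step 9: (1324, 105)  from 1·(807,64) + (517,41)
→ (1324, 105).  Check: 1324²=1752976, 159·105²=1752975, difference 1.
k=2:  x_2 = 1324·1324+159·105·105 = 3505951,  y_2 = 1324·105+105·1324 = 278040
k=3:  x_3 = 1324·3505951+159·105·278040 = 9283756924,  y_3 = 1324·278040+105·3505951 = 736249815
k=4:  x_4 = 1324·9283756924+159·105·736249815 = 24583384828801,  y_4 = 1324·736249815+105·9283756924 = 1949589232080
k=5:  x_5 = 1324·24583384828801+159·105·1949589232080 = 65096793742908124,  y_5 = 1324·1949589232080+105·24583384828801 = 5162511550298025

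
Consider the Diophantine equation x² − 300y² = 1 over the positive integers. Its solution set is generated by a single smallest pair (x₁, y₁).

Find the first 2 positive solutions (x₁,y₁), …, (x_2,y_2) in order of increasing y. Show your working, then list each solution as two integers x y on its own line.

1351 78
3650401 210756

[17; 3,8,3,34] for √300; ℓ=4 ⇒ convergent index 3
i=0: a=17 ⇒ p=17, q=1
i=1: a=3 ⇒ p=52, q=3
i=2: a=8 ⇒ p=433, q=25
i=3: a=3 ⇒ p=1351, q=78
(x₁, y₁) = (1351, 78);  1351² − 300·78² = 1 ✓
(1351+78√300)^2 = 3650401 + 210756√300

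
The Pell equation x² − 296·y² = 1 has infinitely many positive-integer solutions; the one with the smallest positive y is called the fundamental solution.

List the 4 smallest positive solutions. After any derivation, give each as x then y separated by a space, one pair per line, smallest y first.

[17; 4,1,7,1,4,34] for √296; ℓ=6 ⇒ convergent index 5
k=0  a_k=17  p_k/q_k = 17/1
…
k=4  a_k=1  p_k/q_k = 757/44
k=5  a_k=4  p_k/q_k = 3699/215
fundamental: x₁=3699, y₁=215  (since 13682601 − 296·46225 = 1)
(3699+215√296)^2 = 27365201 + 1590570√296
(3699+215√296)^3 = 202447753299 + 11767036645√296
(3699+215√296)^4 = 1497708451540801 + 87052535509140√296

3699 215
27365201 1590570
202447753299 11767036645
1497708451540801 87052535509140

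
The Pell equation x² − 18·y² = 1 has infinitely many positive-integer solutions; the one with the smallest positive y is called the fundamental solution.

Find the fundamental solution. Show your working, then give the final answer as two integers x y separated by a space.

17 4

√18 = [4; 4,8, …], period ℓ=2 (even) → k=1
i=0: a=4 ⇒ p=4, q=1
i=1: a=4 ⇒ p=17, q=4
(x₁, y₁) = (17, 4);  17² − 18·4² = 1 ✓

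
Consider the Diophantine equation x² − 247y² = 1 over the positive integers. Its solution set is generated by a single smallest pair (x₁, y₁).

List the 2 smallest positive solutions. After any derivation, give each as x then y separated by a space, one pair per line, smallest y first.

85292 5427
14549450527 925759368

[15; 1,2,1,1,9,1,9,1,1,2,1,30] for √247; ℓ=12 ⇒ convergent index 11
step 0: (15, 1)  from 15·(1,0) + (0,1)
…
step 2: (47, 3)  from 2·(16,1) + (15,1)
…
step 4: (110, 7)  from 1·(63,4) + (47,3)
step 5: (1053, 67)  from 9·(110,7) + (63,4)
step 6: (1163, 74)  from 1·(1053,67) + (110,7)
…
step 8: (12683, 807)  from 1·(11520,733) + (1163,74)
step 9: (24203, 1540)  from 1·(12683,807) + (11520,733)
step 10: (61089, 3887)  from 2·(24203,1540) + (12683,807)
step 11: (85292, 5427)  from 1·(61089,3887) + (24203,1540)
(x₁, y₁) = (85292, 5427);  85292² − 247·5427² = 1 ✓
(x_2, y_2) = (85292·85292 + 247·5427·5427, 85292·5427 + 5427·85292) = (14549450527, 925759368)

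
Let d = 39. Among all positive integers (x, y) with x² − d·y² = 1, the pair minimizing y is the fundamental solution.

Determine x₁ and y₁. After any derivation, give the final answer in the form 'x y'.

√39 = [6; 4,12, …], period ℓ=2 (even) → k=1
step 0: (6, 1)  from 6·(1,0) + (0,1)
step 1: (25, 4)  from 4·(6,1) + (1,0)
fundamental: x₁=25, y₁=4  (since 625 − 39·16 = 1)

25 4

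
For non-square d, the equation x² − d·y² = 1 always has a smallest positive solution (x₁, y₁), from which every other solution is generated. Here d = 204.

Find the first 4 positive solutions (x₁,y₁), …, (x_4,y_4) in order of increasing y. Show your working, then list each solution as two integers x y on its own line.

[14; 3,1,1,6,1,1,3,28] for √204; ℓ=8 ⇒ convergent index 7
a_0=14:  p_0=14·1+0=14,  q_0=14·0+1=1
…
a_2=1:  p_2=1·43+14=57,  q_2=1·3+1=4
a_3=1:  p_3=1·57+43=100,  q_3=1·4+3=7
…
a_6=1:  p_6=1·757+657=1414,  q_6=1·53+46=99
a_7=3:  p_7=3·1414+757=4999,  q_7=3·99+53=350
fundamental: x₁=4999, y₁=350  (since 24990001 − 204·122500 = 1)
(4999+350√204)^2 = 49980001 + 3499300√204
(4999+350√204)^3 = 499700044999 + 34986001050√204
(4999+350√204)^4 = 4996000999920001 + 349790034998600√204

4999 350
49980001 3499300
499700044999 34986001050
4996000999920001 349790034998600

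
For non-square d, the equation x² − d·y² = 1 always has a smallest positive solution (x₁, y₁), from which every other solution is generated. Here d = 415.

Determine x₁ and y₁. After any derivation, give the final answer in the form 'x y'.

d=415: √d = [20; 2,1,2,4,6,…,1,2,40] (ℓ=16, even), read p_15/q_15
a_0=20:  p_0=20·1+0=20,  q_0=20·0+1=1
…
a_2=1:  p_2=1·41+20=61,  q_2=1·2+1=3
…
a_4=4:  p_4=4·163+61=713,  q_4=4·8+3=35
a_5=6:  p_5=6·713+163=4441,  q_5=6·35+8=218
a_6=1:  p_6=1·4441+713=5154,  q_6=1·218+35=253
…
a_9=1:  p_9=1·33939+9595=43534,  q_9=1·1666+471=2137
a_10=1:  p_10=1·43534+33939=77473,  q_10=1·2137+1666=3803
a_11=6:  p_11=6·77473+43534=508372,  q_11=6·3803+2137=24955
…
a_13=2:  p_13=2·2110961+508372=4730294,  q_13=2·103623+24955=232201
a_14=1:  p_14=1·4730294+2110961=6841255,  q_14=1·232201+103623=335824
a_15=2:  p_15=2·6841255+4730294=18412804,  q_15=2·335824+232201=903849
→ (18412804, 903849).  Check: 18412804²=339031351142416, 415·903849²=339031351142415, difference 1.

18412804 903849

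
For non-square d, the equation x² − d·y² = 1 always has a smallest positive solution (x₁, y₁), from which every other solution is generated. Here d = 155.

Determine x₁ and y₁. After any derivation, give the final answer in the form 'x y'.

√155 = [12; 2,4,2,24, …], period ℓ=4 (even) → k=3
i=0: a=12 ⇒ p=12, q=1
…
i=2: a=4 ⇒ p=112, q=9
i=3: a=2 ⇒ p=249, q=20
→ (249, 20).  Check: 249²=62001, 155·20²=62000, difference 1.

249 20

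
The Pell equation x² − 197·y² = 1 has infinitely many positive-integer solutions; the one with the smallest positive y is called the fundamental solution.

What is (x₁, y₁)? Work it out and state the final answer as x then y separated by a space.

d=197: √d = [14; 28] (ℓ=1, odd), read p_1/q_1
step 0: (14, 1)  from 14·(1,0) + (0,1)
step 1: (393, 28)  from 28·(14,1) + (1,0)
(x₁, y₁) = (393, 28);  393² − 197·28² = 1 ✓

393 28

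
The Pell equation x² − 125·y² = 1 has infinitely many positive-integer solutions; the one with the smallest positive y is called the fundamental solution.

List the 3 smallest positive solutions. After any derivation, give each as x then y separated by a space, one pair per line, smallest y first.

930249 83204
1730726404001 154800875592
3220013013190122249 288006719437081612

[11; 5,1,1,5,22] for √125; ℓ=5 ⇒ convergent index 9
a_0=11:  p_0=11·1+0=11,  q_0=11·0+1=1
a_1=5:  p_1=5·11+1=56,  q_1=5·1+0=5
a_2=1:  p_2=1·56+11=67,  q_2=1·5+1=6
a_3=1:  p_3=1·67+56=123,  q_3=1·6+5=11
…
a_6=5:  p_6=5·15127+682=76317,  q_6=5·1353+61=6826
a_7=1:  p_7=1·76317+15127=91444,  q_7=1·6826+1353=8179
a_8=1:  p_8=1·91444+76317=167761,  q_8=1·8179+6826=15005
a_9=5:  p_9=5·167761+91444=930249,  q_9=5·15005+8179=83204
(x₁, y₁) = (930249, 83204);  930249² − 125·83204² = 1 ✓
(930249+83204√125)^2 = 1730726404001 + 154800875592√125
(930249+83204√125)^3 = 3220013013190122249 + 288006719437081612√125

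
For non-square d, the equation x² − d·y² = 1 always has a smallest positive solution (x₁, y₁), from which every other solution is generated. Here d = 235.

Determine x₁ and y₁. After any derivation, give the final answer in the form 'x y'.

46 3

√235 → a₀=15, period (3,30); ℓ=2 even so k=1
a_0=15:  p_0=15·1+0=15,  q_0=15·0+1=1
a_1=3:  p_1=3·15+1=46,  q_1=3·1+0=3
(x₁, y₁) = (46, 3);  46² − 235·3² = 1 ✓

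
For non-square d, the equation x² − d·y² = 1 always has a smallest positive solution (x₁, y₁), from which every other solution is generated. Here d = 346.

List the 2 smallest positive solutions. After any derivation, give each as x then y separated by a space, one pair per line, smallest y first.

17299 930
598510801 32176140

√346 = [18; 1,1,1,1,36, …], period ℓ=5 (odd) → k=9
step 0: (18, 1)  from 18·(1,0) + (0,1)
…
step 2: (37, 2)  from 1·(19,1) + (18,1)
…
step 4: (93, 5)  from 1·(56,3) + (37,2)
step 5: (3404, 183)  from 36·(93,5) + (56,3)
…
step 8: (10398, 559)  from 1·(6901,371) + (3497,188)
step 9: (17299, 930)  from 1·(10398,559) + (6901,371)
fundamental: x₁=17299, y₁=930  (since 299255401 − 346·864900 = 1)
(x_2, y_2) = (17299·17299 + 346·930·930, 17299·930 + 930·17299) = (598510801, 32176140)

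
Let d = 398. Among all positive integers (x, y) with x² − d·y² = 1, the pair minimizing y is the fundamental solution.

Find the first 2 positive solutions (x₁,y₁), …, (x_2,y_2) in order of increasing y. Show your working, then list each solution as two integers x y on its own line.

d=398: √d = [19; 1,18,1,38] (ℓ=4, even), read p_3/q_3
i=0: a=19 ⇒ p=19, q=1
i=1: a=1 ⇒ p=20, q=1
i=2: a=18 ⇒ p=379, q=19
i=3: a=1 ⇒ p=399, q=20
(x₁, y₁) = (399, 20);  399² − 398·20² = 1 ✓
(399+20√398)^2 = 318401 + 15960√398

399 20
318401 15960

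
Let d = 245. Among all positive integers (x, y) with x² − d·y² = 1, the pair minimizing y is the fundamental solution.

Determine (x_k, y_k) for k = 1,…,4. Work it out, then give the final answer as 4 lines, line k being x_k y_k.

51841 3312
5374978561 343394784
557288527109761 35603857991376
57780789062419261441 3691479203918451648

√245 → a₀=15, period (1,1,1,7,6,7,1,1,1,30); ℓ=10 even so k=9
step 0: (15, 1)  from 15·(1,0) + (0,1)
step 1: (16, 1)  from 1·(15,1) + (1,0)
…
step 5: (2207, 141)  from 6·(360,23) + (47,3)
…
step 7: (18016, 1151)  from 1·(15809,1010) + (2207,141)
step 8: (33825, 2161)  from 1·(18016,1151) + (15809,1010)
step 9: (51841, 3312)  from 1·(33825,2161) + (18016,1151)
→ (51841, 3312).  Check: 51841²=2687489281, 245·3312²=2687489280, difference 1.
n=2: (51841,3312)∘(51841,3312) = (51841·51841+245·3312·3312, 51841·3312+3312·51841) = (5374978561,343394784)
n=3: (5374978561,343394784)∘(51841,3312) = (51841·5374978561+245·3312·343394784, 51841·343394784+3312·5374978561) = (557288527109761,35603857991376)
n=4: (557288527109761,35603857991376)∘(51841,3312) = (51841·557288527109761+245·3312·35603857991376, 51841·35603857991376+3312·557288527109761) = (57780789062419261441,3691479203918451648)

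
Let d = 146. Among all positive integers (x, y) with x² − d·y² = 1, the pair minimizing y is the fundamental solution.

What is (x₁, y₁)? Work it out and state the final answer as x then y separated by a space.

145 12

d=146: √d = [12; 12,24] (ℓ=2, even), read p_1/q_1
a_0=12:  p_0=12·1+0=12,  q_0=12·0+1=1
a_1=12:  p_1=12·12+1=145,  q_1=12·1+0=12
fundamental: x₁=145, y₁=12  (since 21025 − 146·144 = 1)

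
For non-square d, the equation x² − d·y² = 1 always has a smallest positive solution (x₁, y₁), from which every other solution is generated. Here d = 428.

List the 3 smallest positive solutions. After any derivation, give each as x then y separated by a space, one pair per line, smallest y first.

1850887 89466
6851565373537 331182912684
25362946559057703751 1225964295417811950

d=428: √d = [20; 1,2,4,1,5,10,5,1,4,2,1,40] (ℓ=12, even), read p_11/q_11
i=0: a=20 ⇒ p=20, q=1
…
i=2: a=2 ⇒ p=62, q=3
i=3: a=4 ⇒ p=269, q=13
…
i=7: a=5 ⇒ p=99779, q=4823
i=8: a=1 ⇒ p=119350, q=5769
i=9: a=4 ⇒ p=577179, q=27899
i=10: a=2 ⇒ p=1273708, q=61567
i=11: a=1 ⇒ p=1850887, q=89466
→ (1850887, 89466).  Check: 1850887²=3425782686769, 428·89466²=3425782686768, difference 1.
k=2:  x_2 = 1850887·1850887+428·89466·89466 = 6851565373537,  y_2 = 1850887·89466+89466·1850887 = 331182912684
k=3:  x_3 = 1850887·6851565373537+428·89466·331182912684 = 25362946559057703751,  y_3 = 1850887·331182912684+89466·6851565373537 = 1225964295417811950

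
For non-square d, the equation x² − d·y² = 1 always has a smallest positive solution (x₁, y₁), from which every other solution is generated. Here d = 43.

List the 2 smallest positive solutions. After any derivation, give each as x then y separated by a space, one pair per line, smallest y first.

[6; 1,1,3,1,5,1,3,1,1,12] for √43; ℓ=10 ⇒ convergent index 9
i=0: a=6 ⇒ p=6, q=1
…
i=2: a=1 ⇒ p=13, q=2
i=3: a=3 ⇒ p=46, q=7
i=4: a=1 ⇒ p=59, q=9
…
i=6: a=1 ⇒ p=400, q=61
…
i=8: a=1 ⇒ p=1941, q=296
i=9: a=1 ⇒ p=3482, q=531
(x₁, y₁) = (3482, 531);  3482² − 43·531² = 1 ✓
n=2: (3482,531)∘(3482,531) = (3482·3482+43·531·531, 3482·531+531·3482) = (24248647,3697884)

3482 531
24248647 3697884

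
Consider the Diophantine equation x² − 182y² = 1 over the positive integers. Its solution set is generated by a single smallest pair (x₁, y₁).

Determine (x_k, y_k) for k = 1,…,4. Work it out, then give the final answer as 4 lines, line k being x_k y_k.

√182 → a₀=13, period (2,26); ℓ=2 even so k=1
i=0: a=13 ⇒ p=13, q=1
i=1: a=2 ⇒ p=27, q=2
(x₁, y₁) = (27, 2);  27² − 182·2² = 1 ✓
(x_2, y_2) = (27·27 + 182·2·2, 27·2 + 2·27) = (1457, 108)
(x_3, y_3) = (27·1457 + 182·2·108, 27·108 + 2·1457) = (78651, 5830)
(x_4, y_4) = (27·78651 + 182·2·5830, 27·5830 + 2·78651) = (4245697, 314712)

27 2
1457 108
78651 5830
4245697 314712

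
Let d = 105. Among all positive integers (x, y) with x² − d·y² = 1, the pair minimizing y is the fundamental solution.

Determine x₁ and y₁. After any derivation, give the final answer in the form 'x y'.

d=105: √d = [10; 4,20] (ℓ=2, even), read p_1/q_1
k=0  a_k=10  p_k/q_k = 10/1
k=1  a_k=4  p_k/q_k = 41/4
→ (41, 4).  Check: 41²=1681, 105·4²=1680, difference 1.

41 4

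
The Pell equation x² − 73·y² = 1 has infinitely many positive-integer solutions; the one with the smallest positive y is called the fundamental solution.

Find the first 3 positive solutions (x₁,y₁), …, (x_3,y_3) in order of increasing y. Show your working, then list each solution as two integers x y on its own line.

√73 = [8; 1,1,5,5,1,1,16, …], period ℓ=7 (odd) → k=13
i=0: a=8 ⇒ p=8, q=1
i=1: a=1 ⇒ p=9, q=1
…
i=5: a=1 ⇒ p=581, q=68
i=6: a=1 ⇒ p=1068, q=125
i=7: a=16 ⇒ p=17669, q=2068
…
i=9: a=1 ⇒ p=36406, q=4261
…
i=12: a=1 ⇒ p=1241008, q=145249
i=13: a=1 ⇒ p=2281249, q=267000
fundamental: x₁=2281249, y₁=267000  (since 5204097000001 − 73·71289000000 = 1)
n=2: (2281249,267000)∘(2281249,267000) = (2281249·2281249+73·267000·267000, 2281249·267000+267000·2281249) = (10408194000001,1218186966000)
n=3: (10408194000001,1218186966000)∘(2281249,267000) = (2281249·10408194000001+73·267000·1218186966000, 2281249·1218186966000+267000·10408194000001) = (47487364308614281249,5557975596000801000)

2281249 267000
10408194000001 1218186966000
47487364308614281249 5557975596000801000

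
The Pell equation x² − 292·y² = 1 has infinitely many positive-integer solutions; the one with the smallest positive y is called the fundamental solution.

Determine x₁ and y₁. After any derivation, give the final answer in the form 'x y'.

[17; 11,2,1,3,8,3,1,2,11,34] for √292; ℓ=10 ⇒ convergent index 9
k=0  a_k=17  p_k/q_k = 17/1
…
k=2  a_k=2  p_k/q_k = 393/23
…
k=5  a_k=8  p_k/q_k = 17669/1034
k=6  a_k=3  p_k/q_k = 55143/3227
…
k=8  a_k=2  p_k/q_k = 200767/11749
k=9  a_k=11  p_k/q_k = 2281249/133500
(x₁, y₁) = (2281249, 133500);  2281249² − 292·133500² = 1 ✓

2281249 133500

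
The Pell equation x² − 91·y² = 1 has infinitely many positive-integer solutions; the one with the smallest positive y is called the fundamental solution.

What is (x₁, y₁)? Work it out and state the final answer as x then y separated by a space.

√91 = [9; 1,1,5,1,5,1,1,18, …], period ℓ=8 (even) → k=7
k=0  a_k=9  p_k/q_k = 9/1
k=1  a_k=1  p_k/q_k = 10/1
k=2  a_k=1  p_k/q_k = 19/2
k=3  a_k=5  p_k/q_k = 105/11
k=4  a_k=1  p_k/q_k = 124/13
…
k=6  a_k=1  p_k/q_k = 849/89
k=7  a_k=1  p_k/q_k = 1574/165
→ (1574, 165).  Check: 1574²=2477476, 91·165²=2477475, difference 1.

1574 165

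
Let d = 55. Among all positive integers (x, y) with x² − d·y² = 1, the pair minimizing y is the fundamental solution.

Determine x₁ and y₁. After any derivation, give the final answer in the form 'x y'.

89 12

d=55: √d = [7; 2,2,2,14] (ℓ=4, even), read p_3/q_3
step 0: (7, 1)  from 7·(1,0) + (0,1)
…
step 2: (37, 5)  from 2·(15,2) + (7,1)
step 3: (89, 12)  from 2·(37,5) + (15,2)
→ (89, 12).  Check: 89²=7921, 55·12²=7920, difference 1.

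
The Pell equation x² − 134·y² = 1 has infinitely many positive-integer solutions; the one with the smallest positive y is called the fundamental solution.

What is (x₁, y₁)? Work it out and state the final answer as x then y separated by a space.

145925 12606

√134 → a₀=11, period (1,1,2,1,3,…,1,1,22); ℓ=14 even so k=13
k=0  a_k=11  p_k/q_k = 11/1
…
k=2  a_k=1  p_k/q_k = 23/2
k=3  a_k=2  p_k/q_k = 58/5
…
k=5  a_k=3  p_k/q_k = 301/26
…
k=8  a_k=1  p_k/q_k = 4503/389
…
k=12  a_k=1  p_k/q_k = 84029/7259
k=13  a_k=1  p_k/q_k = 145925/12606
→ (145925, 12606).  Check: 145925²=21294105625, 134·12606²=21294105624, difference 1.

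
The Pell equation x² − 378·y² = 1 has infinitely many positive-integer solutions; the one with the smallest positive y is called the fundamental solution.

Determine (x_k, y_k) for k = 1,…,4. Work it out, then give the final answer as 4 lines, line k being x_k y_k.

8749 450
153090001 7874100
2678768828749 137781001350
46873096812360001 2410891953748200

d=378: √d = [19; 2,3,1,4,1,3,2,38] (ℓ=8, even), read p_7/q_7
a_0=19:  p_0=19·1+0=19,  q_0=19·0+1=1
…
a_3=1:  p_3=1·136+39=175,  q_3=1·7+2=9
…
a_5=1:  p_5=1·836+175=1011,  q_5=1·43+9=52
a_6=3:  p_6=3·1011+836=3869,  q_6=3·52+43=199
a_7=2:  p_7=2·3869+1011=8749,  q_7=2·199+52=450
(x₁, y₁) = (8749, 450);  8749² − 378·450² = 1 ✓
(x_2, y_2) = (8749·8749 + 378·450·450, 8749·450 + 450·8749) = (153090001, 7874100)
(x_3, y_3) = (8749·153090001 + 378·450·7874100, 8749·7874100 + 450·153090001) = (2678768828749, 137781001350)
(x_4, y_4) = (8749·2678768828749 + 378·450·137781001350, 8749·137781001350 + 450·2678768828749) = (46873096812360001, 2410891953748200)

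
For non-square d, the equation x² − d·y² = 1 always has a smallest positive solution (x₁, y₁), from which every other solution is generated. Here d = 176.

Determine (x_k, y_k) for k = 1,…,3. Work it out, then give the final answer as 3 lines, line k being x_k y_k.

√176 → a₀=13, period (3,1,3,26); ℓ=4 even so k=3
i=0: a=13 ⇒ p=13, q=1
i=1: a=3 ⇒ p=40, q=3
i=2: a=1 ⇒ p=53, q=4
i=3: a=3 ⇒ p=199, q=15
→ (199, 15).  Check: 199²=39601, 176·15²=39600, difference 1.
(199+15√176)^2 = 79201 + 5970√176
(199+15√176)^3 = 31521799 + 2376045√176

199 15
79201 5970
31521799 2376045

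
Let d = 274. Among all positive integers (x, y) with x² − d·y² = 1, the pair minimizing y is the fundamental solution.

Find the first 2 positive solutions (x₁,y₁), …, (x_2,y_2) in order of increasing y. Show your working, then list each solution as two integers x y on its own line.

√274 → a₀=16, period (1,1,4,4,1,1,32); ℓ=7 odd so k=13
i=0: a=16 ⇒ p=16, q=1
i=1: a=1 ⇒ p=17, q=1
i=2: a=1 ⇒ p=33, q=2
i=3: a=4 ⇒ p=149, q=9
…
i=8: a=1 ⇒ p=47209, q=2852
i=9: a=1 ⇒ p=93011, q=5619
i=10: a=4 ⇒ p=419253, q=25328
i=11: a=4 ⇒ p=1770023, q=106931
i=12: a=1 ⇒ p=2189276, q=132259
i=13: a=1 ⇒ p=3959299, q=239190
(x₁, y₁) = (3959299, 239190);  3959299² − 274·239190² = 1 ✓
n=2: (3959299,239190)∘(3959299,239190) = (3959299·3959299+274·239190·239190, 3959299·239190+239190·3959299) = (31352097142801,1894049455620)

3959299 239190
31352097142801 1894049455620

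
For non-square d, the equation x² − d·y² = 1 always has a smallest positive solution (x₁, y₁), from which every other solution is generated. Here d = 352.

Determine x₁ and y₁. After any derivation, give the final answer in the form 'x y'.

√352 = [18; 1,3,5,9,5,3,1,36, …], period ℓ=8 (even) → k=7
k=0  a_k=18  p_k/q_k = 18/1
k=1  a_k=1  p_k/q_k = 19/1
k=2  a_k=3  p_k/q_k = 75/4
k=3  a_k=5  p_k/q_k = 394/21
…
k=6  a_k=3  p_k/q_k = 59118/3151
k=7  a_k=1  p_k/q_k = 77617/4137
→ (77617, 4137).  Check: 77617²=6024398689, 352·4137²=6024398688, difference 1.

77617 4137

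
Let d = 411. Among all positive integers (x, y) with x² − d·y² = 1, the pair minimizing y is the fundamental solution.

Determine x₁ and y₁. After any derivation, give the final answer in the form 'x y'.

49730 2453

[20; 3,1,1,1,19,1,1,1,3,40] for √411; ℓ=10 ⇒ convergent index 9
i=0: a=20 ⇒ p=20, q=1
i=1: a=3 ⇒ p=61, q=3
…
i=4: a=1 ⇒ p=223, q=11
…
i=6: a=1 ⇒ p=4602, q=227
i=7: a=1 ⇒ p=8981, q=443
i=8: a=1 ⇒ p=13583, q=670
i=9: a=3 ⇒ p=49730, q=2453
→ (49730, 2453).  Check: 49730²=2473072900, 411·2453²=2473072899, difference 1.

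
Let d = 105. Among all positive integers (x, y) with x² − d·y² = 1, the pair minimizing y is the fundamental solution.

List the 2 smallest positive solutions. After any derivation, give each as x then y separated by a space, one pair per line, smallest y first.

[10; 4,20] for √105; ℓ=2 ⇒ convergent index 1
k=0  a_k=10  p_k/q_k = 10/1
k=1  a_k=4  p_k/q_k = 41/4
(x₁, y₁) = (41, 4);  41² − 105·4² = 1 ✓
n=2: (41,4)∘(41,4) = (41·41+105·4·4, 41·4+4·41) = (3361,328)

41 4
3361 328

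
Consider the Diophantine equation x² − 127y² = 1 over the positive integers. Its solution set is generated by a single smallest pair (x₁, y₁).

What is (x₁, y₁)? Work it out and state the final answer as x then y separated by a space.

√127 = [11; 3,1,2,2,7,11,7,2,2,1,3,22, …], period ℓ=12 (even) → k=11
a_0=11:  p_0=11·1+0=11,  q_0=11·0+1=1
a_1=3:  p_1=3·11+1=34,  q_1=3·1+0=3
a_2=1:  p_2=1·34+11=45,  q_2=1·3+1=4
…
a_6=11:  p_6=11·2175+293=24218,  q_6=11·193+26=2149
a_7=7:  p_7=7·24218+2175=171701,  q_7=7·2149+193=15236
…
a_10=1:  p_10=1·906941+367620=1274561,  q_10=1·80478+32621=113099
a_11=3:  p_11=3·1274561+906941=4730624,  q_11=3·113099+80478=419775
(x₁, y₁) = (4730624, 419775);  4730624² − 127·419775² = 1 ✓

4730624 419775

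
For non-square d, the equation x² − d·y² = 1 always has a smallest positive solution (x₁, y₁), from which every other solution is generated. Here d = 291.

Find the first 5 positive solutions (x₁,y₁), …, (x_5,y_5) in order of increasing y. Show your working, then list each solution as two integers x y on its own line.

290 17
168199 9860
97555130 5718783
56581807201 3316884280
32817350621450 1923787163617

d=291: √d = [17; 17,34] (ℓ=2, even), read p_1/q_1
a_0=17:  p_0=17·1+0=17,  q_0=17·0+1=1
a_1=17:  p_1=17·17+1=290,  q_1=17·1+0=17
fundamental: x₁=290, y₁=17  (since 84100 − 291·289 = 1)
k=2:  x_2 = 290·290+291·17·17 = 168199,  y_2 = 290·17+17·290 = 9860
k=3:  x_3 = 290·168199+291·17·9860 = 97555130,  y_3 = 290·9860+17·168199 = 5718783
k=4:  x_4 = 290·97555130+291·17·5718783 = 56581807201,  y_4 = 290·5718783+17·97555130 = 3316884280
k=5:  x_5 = 290·56581807201+291·17·3316884280 = 32817350621450,  y_5 = 290·3316884280+17·56581807201 = 1923787163617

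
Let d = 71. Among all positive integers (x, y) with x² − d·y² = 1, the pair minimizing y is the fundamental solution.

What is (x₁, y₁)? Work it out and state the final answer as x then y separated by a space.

3480 413

d=71: √d = [8; 2,2,1,7,1,2,2,16] (ℓ=8, even), read p_7/q_7
i=0: a=8 ⇒ p=8, q=1
i=1: a=2 ⇒ p=17, q=2
i=2: a=2 ⇒ p=42, q=5
i=3: a=1 ⇒ p=59, q=7
i=4: a=7 ⇒ p=455, q=54
i=5: a=1 ⇒ p=514, q=61
i=6: a=2 ⇒ p=1483, q=176
i=7: a=2 ⇒ p=3480, q=413
fundamental: x₁=3480, y₁=413  (since 12110400 − 71·170569 = 1)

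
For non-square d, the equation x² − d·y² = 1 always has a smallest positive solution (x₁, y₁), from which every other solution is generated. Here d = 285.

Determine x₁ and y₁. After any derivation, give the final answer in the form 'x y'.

2431 144

√285 = [16; 1,7,2,7,1,32, …], period ℓ=6 (even) → k=5
a_0=16:  p_0=16·1+0=16,  q_0=16·0+1=1
a_1=1:  p_1=1·16+1=17,  q_1=1·1+0=1
…
a_3=2:  p_3=2·135+17=287,  q_3=2·8+1=17
a_4=7:  p_4=7·287+135=2144,  q_4=7·17+8=127
a_5=1:  p_5=1·2144+287=2431,  q_5=1·127+17=144
fundamental: x₁=2431, y₁=144  (since 5909761 − 285·20736 = 1)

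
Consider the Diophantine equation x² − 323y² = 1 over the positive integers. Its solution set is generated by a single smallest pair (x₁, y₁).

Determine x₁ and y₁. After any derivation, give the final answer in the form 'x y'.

[17; 1,34] for √323; ℓ=2 ⇒ convergent index 1
a_0=17:  p_0=17·1+0=17,  q_0=17·0+1=1
a_1=1:  p_1=1·17+1=18,  q_1=1·1+0=1
fundamental: x₁=18, y₁=1  (since 324 − 323·1 = 1)

18 1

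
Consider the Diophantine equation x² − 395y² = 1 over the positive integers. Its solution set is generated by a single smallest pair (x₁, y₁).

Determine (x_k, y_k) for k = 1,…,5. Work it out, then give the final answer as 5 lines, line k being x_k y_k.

159 8
50561 2544
16078239 808984
5112829441 257254368
1625863683999 81806080040

√395 → a₀=19, period (1,6,1,38); ℓ=4 even so k=3
k=0  a_k=19  p_k/q_k = 19/1
k=1  a_k=1  p_k/q_k = 20/1
k=2  a_k=6  p_k/q_k = 139/7
k=3  a_k=1  p_k/q_k = 159/8
→ (159, 8).  Check: 159²=25281, 395·8²=25280, difference 1.
(159+8√395)^2 = 50561 + 2544√395
(159+8√395)^3 = 16078239 + 808984√395
(159+8√395)^4 = 5112829441 + 257254368√395
(159+8√395)^5 = 1625863683999 + 81806080040√395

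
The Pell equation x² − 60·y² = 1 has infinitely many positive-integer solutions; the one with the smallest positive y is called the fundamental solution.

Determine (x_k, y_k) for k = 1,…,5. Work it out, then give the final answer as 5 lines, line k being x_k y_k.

31 4
1921 248
119071 15372
7380481 952816
457470751 59059220

√60 → a₀=7, period (1,2,1,14); ℓ=4 even so k=3
a_0=7:  p_0=7·1+0=7,  q_0=7·0+1=1
a_1=1:  p_1=1·7+1=8,  q_1=1·1+0=1
a_2=2:  p_2=2·8+7=23,  q_2=2·1+1=3
a_3=1:  p_3=1·23+8=31,  q_3=1·3+1=4
(x₁, y₁) = (31, 4);  31² − 60·4² = 1 ✓
n=2: (31,4)∘(31,4) = (31·31+60·4·4, 31·4+4·31) = (1921,248)
n=3: (1921,248)∘(31,4) = (31·1921+60·4·248, 31·248+4·1921) = (119071,15372)
n=4: (119071,15372)∘(31,4) = (31·119071+60·4·15372, 31·15372+4·119071) = (7380481,952816)
n=5: (7380481,952816)∘(31,4) = (31·7380481+60·4·952816, 31·952816+4·7380481) = (457470751,59059220)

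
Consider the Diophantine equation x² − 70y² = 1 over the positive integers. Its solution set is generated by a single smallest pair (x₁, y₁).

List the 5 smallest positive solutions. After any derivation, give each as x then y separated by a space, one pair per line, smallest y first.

d=70: √d = [8; 2,1,2,1,2,16] (ℓ=6, even), read p_5/q_5
step 0: (8, 1)  from 8·(1,0) + (0,1)
step 1: (17, 2)  from 2·(8,1) + (1,0)
…
step 4: (92, 11)  from 1·(67,8) + (25,3)
step 5: (251, 30)  from 2·(92,11) + (67,8)
fundamental: x₁=251, y₁=30  (since 63001 − 70·900 = 1)
n=2: (251,30)∘(251,30) = (251·251+70·30·30, 251·30+30·251) = (126001,15060)
n=3: (126001,15060)∘(251,30) = (251·126001+70·30·15060, 251·15060+30·126001) = (63252251,7560090)
n=4: (63252251,7560090)∘(251,30) = (251·63252251+70·30·7560090, 251·7560090+30·63252251) = (31752504001,3795150120)
n=5: (31752504001,3795150120)∘(251,30) = (251·31752504001+70·30·3795150120, 251·3795150120+30·31752504001) = (15939693756251,1905157800150)

251 30
126001 15060
63252251 7560090
31752504001 3795150120
15939693756251 1905157800150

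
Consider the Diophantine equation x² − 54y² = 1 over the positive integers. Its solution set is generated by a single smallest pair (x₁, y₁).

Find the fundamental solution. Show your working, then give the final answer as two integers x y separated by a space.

485 66

[7; 2,1,6,1,2,14] for √54; ℓ=6 ⇒ convergent index 5
i=0: a=7 ⇒ p=7, q=1
…
i=4: a=1 ⇒ p=169, q=23
i=5: a=2 ⇒ p=485, q=66
(x₁, y₁) = (485, 66);  485² − 54·66² = 1 ✓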